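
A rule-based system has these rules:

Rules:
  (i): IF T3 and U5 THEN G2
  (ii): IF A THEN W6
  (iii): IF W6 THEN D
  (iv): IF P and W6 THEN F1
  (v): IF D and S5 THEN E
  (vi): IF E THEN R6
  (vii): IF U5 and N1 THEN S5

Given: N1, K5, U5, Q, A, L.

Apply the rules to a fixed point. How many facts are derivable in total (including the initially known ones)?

11

Round 1: (ii) [IF A THEN W6]; (vii) [IF U5 and N1 THEN S5]. Adds W6, S5.
Round 2: (iii) [IF W6 THEN D]. Adds D.
Round 3: (v) [IF D and S5 THEN E]. Adds E.
Round 4: (vi) [IF E THEN R6]. Adds R6.
Closure: {A, D, E, K5, L, N1, Q, R6, S5, U5, W6} — 11 facts.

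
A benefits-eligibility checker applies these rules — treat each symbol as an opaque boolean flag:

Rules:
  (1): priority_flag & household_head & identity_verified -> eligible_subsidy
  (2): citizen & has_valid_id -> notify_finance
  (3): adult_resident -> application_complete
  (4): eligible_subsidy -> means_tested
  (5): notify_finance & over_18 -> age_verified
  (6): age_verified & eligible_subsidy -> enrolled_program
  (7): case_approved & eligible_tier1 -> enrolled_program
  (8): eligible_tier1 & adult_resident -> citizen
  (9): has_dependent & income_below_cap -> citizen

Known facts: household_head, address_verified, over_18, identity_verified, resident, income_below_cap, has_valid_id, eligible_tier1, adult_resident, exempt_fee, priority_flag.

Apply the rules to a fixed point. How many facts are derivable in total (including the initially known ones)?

Round 1: (1) [priority_flag & household_head & identity_verified -> eligible_subsidy]; (3) [adult_resident -> application_complete]; (8) [eligible_tier1 & adult_resident -> citizen]. New: eligible_subsidy, application_complete, citizen.
Round 2: (2) [citizen & has_valid_id -> notify_finance]; (4) [eligible_subsidy -> means_tested]. New: notify_finance, means_tested.
Round 3: (5) [notify_finance & over_18 -> age_verified]. New: age_verified.
Round 4: (6) [age_verified & eligible_subsidy -> enrolled_program]. New: enrolled_program.
Closure: {address_verified, adult_resident, age_verified, application_complete, citizen, eligible_subsidy, eligible_tier1, enrolled_program, exempt_fee, has_valid_id, household_head, identity_verified, income_below_cap, means_tested, notify_finance, over_18, priority_flag, resident} — 18 facts.

18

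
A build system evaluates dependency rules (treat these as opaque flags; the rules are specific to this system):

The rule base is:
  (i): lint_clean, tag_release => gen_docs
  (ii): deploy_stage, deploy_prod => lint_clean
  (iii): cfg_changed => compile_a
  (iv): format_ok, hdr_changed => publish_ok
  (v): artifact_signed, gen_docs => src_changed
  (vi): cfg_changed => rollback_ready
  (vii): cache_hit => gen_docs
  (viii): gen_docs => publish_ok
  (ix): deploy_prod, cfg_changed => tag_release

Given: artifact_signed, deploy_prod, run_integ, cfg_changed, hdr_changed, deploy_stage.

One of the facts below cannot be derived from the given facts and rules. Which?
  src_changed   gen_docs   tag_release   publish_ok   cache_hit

cache_hit

[1] (ii) [deploy_stage, deploy_prod => lint_clean]; (iii) [cfg_changed => compile_a]; (vi) [cfg_changed => rollback_ready]; (ix) [deploy_prod, cfg_changed => tag_release]. ⇒ new: lint_clean, compile_a, rollback_ready, tag_release.
[2] (i) [lint_clean, tag_release => gen_docs]. ⇒ new: gen_docs.
[3] (v) [artifact_signed, gen_docs => src_changed]; (viii) [gen_docs => publish_ok]. ⇒ new: src_changed, publish_ok.
Derived: tag_release (round 1), gen_docs (round 2), src_changed (round 3), publish_ok (round 3). cache_hit never appears in any round.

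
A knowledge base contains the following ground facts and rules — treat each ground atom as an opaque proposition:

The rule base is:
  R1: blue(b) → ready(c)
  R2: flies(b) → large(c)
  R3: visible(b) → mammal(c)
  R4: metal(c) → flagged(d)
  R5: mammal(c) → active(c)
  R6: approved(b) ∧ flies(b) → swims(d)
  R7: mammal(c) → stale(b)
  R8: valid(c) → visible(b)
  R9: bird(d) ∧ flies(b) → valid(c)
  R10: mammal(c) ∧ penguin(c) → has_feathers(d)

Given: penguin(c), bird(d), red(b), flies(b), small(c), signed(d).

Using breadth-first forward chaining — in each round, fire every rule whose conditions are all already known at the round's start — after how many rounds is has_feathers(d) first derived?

Round 1 fires R2, R9, giving large(c), valid(c).
Round 2 fires R8, giving visible(b).
Round 3 fires R3, giving mammal(c).
Round 4 fires R5, R7, R10, giving active(c), stale(b), has_feathers(d).
has_feathers(d) first appears in round 4.

4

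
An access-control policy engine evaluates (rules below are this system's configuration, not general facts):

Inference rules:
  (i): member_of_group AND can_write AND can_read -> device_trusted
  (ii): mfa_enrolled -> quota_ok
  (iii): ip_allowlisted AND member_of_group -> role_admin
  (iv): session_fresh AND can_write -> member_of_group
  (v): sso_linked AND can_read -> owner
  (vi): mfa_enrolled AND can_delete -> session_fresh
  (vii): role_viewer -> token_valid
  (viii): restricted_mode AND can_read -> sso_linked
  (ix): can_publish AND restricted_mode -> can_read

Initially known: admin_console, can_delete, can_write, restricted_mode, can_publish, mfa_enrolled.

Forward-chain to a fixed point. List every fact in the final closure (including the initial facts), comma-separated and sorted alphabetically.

Round 1 fires (ii), (vi), (ix), giving quota_ok, session_fresh, can_read.
Round 2 fires (iv), (viii), giving member_of_group, sso_linked.
Round 3 fires (i), (v), giving device_trusted, owner.

admin_console, can_delete, can_publish, can_read, can_write, device_trusted, member_of_group, mfa_enrolled, owner, quota_ok, restricted_mode, session_fresh, sso_linked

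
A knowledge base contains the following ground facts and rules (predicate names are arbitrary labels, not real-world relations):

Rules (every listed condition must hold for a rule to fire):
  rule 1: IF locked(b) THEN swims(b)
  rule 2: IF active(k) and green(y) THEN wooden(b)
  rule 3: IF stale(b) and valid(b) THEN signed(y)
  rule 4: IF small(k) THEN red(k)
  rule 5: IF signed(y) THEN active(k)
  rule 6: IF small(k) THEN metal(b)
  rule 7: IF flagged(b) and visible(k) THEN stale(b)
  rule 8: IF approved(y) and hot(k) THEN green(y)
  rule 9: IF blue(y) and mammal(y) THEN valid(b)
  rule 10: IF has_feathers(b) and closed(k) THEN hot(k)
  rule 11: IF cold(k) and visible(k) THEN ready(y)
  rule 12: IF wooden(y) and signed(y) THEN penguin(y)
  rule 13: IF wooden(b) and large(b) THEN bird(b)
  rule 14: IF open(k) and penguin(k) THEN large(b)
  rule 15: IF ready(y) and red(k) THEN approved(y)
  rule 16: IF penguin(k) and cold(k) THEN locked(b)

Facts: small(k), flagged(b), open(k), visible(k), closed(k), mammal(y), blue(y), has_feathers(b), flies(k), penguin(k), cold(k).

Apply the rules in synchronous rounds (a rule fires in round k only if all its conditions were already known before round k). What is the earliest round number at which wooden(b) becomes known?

4

Round 1: rule 4 [IF small(k) THEN red(k)]; rule 6 [IF small(k) THEN metal(b)]; rule 7 [IF flagged(b) and visible(k) THEN stale(b)]; rule 9 [IF blue(y) and mammal(y) THEN valid(b)]; rule 10 [IF has_feathers(b) and closed(k) THEN hot(k)]; rule 11 [IF cold(k) and visible(k) THEN ready(y)]; rule 14 [IF open(k) and penguin(k) THEN large(b)]; rule 16 [IF penguin(k) and cold(k) THEN locked(b)]. New: red(k), metal(b), stale(b), valid(b), hot(k), ready(y), large(b), locked(b).
Round 2: rule 1 [IF locked(b) THEN swims(b)]; rule 3 [IF stale(b) and valid(b) THEN signed(y)]; rule 15 [IF ready(y) and red(k) THEN approved(y)]. New: swims(b), signed(y), approved(y).
Round 3: rule 5 [IF signed(y) THEN active(k)]; rule 8 [IF approved(y) and hot(k) THEN green(y)]. New: active(k), green(y).
Round 4: rule 2 [IF active(k) and green(y) THEN wooden(b)]. New: wooden(b).
wooden(b) first appears in round 4.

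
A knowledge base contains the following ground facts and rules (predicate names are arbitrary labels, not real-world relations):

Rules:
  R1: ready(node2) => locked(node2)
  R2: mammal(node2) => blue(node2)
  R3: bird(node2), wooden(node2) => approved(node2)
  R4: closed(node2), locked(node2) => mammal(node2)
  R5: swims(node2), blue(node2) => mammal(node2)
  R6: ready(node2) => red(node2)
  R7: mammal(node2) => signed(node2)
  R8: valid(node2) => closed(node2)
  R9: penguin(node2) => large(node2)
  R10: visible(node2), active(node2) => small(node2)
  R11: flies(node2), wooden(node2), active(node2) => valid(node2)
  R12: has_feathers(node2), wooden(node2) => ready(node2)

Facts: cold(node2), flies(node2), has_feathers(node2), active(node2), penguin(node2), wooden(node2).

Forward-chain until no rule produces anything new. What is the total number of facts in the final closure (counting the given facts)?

15

Round 1 — R9, R11, R12, derive large(node2), valid(node2), ready(node2).
Round 2 — R1, R6, R8, derive locked(node2), red(node2), closed(node2).
Round 3 — R4, derive mammal(node2).
Round 4 — R2, R7, derive blue(node2), signed(node2).
Closure: {active(node2), blue(node2), closed(node2), cold(node2), flies(node2), has_feathers(node2), large(node2), locked(node2), mammal(node2), penguin(node2), ready(node2), red(node2), signed(node2), valid(node2), wooden(node2)} — 15 facts.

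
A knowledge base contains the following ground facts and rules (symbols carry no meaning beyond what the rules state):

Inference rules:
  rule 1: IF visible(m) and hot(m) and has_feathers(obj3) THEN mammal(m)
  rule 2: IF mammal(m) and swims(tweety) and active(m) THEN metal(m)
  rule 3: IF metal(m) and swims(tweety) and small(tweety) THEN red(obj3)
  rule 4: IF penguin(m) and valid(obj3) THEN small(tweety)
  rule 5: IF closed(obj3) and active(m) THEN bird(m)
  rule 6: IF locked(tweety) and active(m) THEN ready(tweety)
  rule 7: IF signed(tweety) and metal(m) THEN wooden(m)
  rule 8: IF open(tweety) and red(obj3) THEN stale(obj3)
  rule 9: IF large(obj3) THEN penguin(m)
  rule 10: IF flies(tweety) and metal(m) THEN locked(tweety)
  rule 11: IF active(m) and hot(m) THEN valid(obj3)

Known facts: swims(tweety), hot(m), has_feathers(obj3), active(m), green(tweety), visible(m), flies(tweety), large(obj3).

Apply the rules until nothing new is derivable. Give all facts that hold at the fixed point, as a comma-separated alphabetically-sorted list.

active(m), flies(tweety), green(tweety), has_feathers(obj3), hot(m), large(obj3), locked(tweety), mammal(m), metal(m), penguin(m), ready(tweety), red(obj3), small(tweety), swims(tweety), valid(obj3), visible(m)

Round 1 fires rule 1, rule 9, rule 11, giving mammal(m), penguin(m), valid(obj3).
Round 2 fires rule 2, rule 4, giving metal(m), small(tweety).
Round 3 fires rule 3, rule 10, giving red(obj3), locked(tweety).
Round 4 fires rule 6, giving ready(tweety).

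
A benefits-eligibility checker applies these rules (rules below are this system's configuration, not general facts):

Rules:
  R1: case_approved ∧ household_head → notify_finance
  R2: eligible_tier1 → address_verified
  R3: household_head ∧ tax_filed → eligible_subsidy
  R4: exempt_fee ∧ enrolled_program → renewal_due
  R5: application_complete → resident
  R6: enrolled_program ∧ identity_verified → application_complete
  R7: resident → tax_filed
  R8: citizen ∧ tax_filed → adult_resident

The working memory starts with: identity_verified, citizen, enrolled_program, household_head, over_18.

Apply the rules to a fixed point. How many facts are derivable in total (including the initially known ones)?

10

[1] R6 [enrolled_program ∧ identity_verified → application_complete]. ⇒ new: application_complete.
[2] R5 [application_complete → resident]. ⇒ new: resident.
[3] R7 [resident → tax_filed]. ⇒ new: tax_filed.
[4] R3 [household_head ∧ tax_filed → eligible_subsidy]; R8 [citizen ∧ tax_filed → adult_resident]. ⇒ new: eligible_subsidy, adult_resident.
Closure: {adult_resident, application_complete, citizen, eligible_subsidy, enrolled_program, household_head, identity_verified, over_18, resident, tax_filed} — 10 facts.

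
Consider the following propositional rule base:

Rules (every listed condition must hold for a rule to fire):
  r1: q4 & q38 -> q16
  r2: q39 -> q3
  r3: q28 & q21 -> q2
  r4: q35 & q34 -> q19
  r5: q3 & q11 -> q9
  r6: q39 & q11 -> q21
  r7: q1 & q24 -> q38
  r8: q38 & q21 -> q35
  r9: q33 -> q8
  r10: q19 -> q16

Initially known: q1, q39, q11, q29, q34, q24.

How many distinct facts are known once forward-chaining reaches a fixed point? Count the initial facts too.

13

Round 1: r2 [q39 -> q3]; r6 [q39 & q11 -> q21]; r7 [q1 & q24 -> q38]. Adds q3, q21, q38.
Round 2: r5 [q3 & q11 -> q9]; r8 [q38 & q21 -> q35]. Adds q9, q35.
Round 3: r4 [q35 & q34 -> q19]. Adds q19.
Round 4: r10 [q19 -> q16]. Adds q16.
Closure: {q1, q11, q16, q19, q21, q24, q29, q3, q34, q35, q38, q39, q9} — 13 facts.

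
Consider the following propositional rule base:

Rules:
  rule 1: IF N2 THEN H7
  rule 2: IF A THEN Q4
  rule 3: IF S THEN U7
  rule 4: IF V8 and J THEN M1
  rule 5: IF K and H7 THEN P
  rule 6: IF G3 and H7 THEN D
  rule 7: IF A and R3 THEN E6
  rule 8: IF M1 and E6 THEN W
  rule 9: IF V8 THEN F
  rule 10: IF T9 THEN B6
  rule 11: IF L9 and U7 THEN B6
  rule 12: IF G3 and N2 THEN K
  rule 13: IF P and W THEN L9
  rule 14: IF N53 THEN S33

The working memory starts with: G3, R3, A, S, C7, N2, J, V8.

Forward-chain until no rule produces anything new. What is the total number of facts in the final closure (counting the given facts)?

20

Round 1: rule 1 [IF N2 THEN H7]; rule 2 [IF A THEN Q4]; rule 3 [IF S THEN U7]; rule 4 [IF V8 and J THEN M1]; rule 7 [IF A and R3 THEN E6]; rule 9 [IF V8 THEN F]; rule 12 [IF G3 and N2 THEN K]. Adds H7, Q4, U7, M1, E6, F, K.
Round 2: rule 5 [IF K and H7 THEN P]; rule 6 [IF G3 and H7 THEN D]; rule 8 [IF M1 and E6 THEN W]. Adds P, D, W.
Round 3: rule 13 [IF P and W THEN L9]. Adds L9.
Round 4: rule 11 [IF L9 and U7 THEN B6]. Adds B6.
Closure: {A, B6, C7, D, E6, F, G3, H7, J, K, L9, M1, N2, P, Q4, R3, S, U7, V8, W} — 20 facts.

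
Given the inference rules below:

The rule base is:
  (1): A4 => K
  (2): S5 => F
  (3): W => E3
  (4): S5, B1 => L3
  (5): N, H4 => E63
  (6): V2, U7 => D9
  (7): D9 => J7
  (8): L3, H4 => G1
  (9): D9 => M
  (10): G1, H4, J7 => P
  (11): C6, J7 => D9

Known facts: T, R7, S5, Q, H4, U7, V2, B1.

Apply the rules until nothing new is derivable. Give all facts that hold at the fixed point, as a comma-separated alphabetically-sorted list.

Round 1: (2) [S5 => F]; (4) [S5, B1 => L3]; (6) [V2, U7 => D9]. New: F, L3, D9.
Round 2: (7) [D9 => J7]; (8) [L3, H4 => G1]; (9) [D9 => M]. New: J7, G1, M.
Round 3: (10) [G1, H4, J7 => P]. New: P.

B1, D9, F, G1, H4, J7, L3, M, P, Q, R7, S5, T, U7, V2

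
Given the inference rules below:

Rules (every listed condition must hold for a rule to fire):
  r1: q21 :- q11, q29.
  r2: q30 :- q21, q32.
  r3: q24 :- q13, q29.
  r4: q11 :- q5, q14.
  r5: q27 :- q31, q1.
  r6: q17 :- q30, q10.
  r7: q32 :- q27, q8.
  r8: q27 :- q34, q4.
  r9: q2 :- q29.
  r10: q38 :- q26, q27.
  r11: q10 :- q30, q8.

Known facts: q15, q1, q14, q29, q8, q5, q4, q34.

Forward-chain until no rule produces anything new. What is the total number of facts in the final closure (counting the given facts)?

Round 1: r4 [q11 :- q5, q14.]; r8 [q27 :- q34, q4.]; r9 [q2 :- q29.]. Adds q11, q27, q2.
Round 2: r1 [q21 :- q11, q29.]; r7 [q32 :- q27, q8.]. Adds q21, q32.
Round 3: r2 [q30 :- q21, q32.]. Adds q30.
Round 4: r11 [q10 :- q30, q8.]. Adds q10.
Round 5: r6 [q17 :- q30, q10.]. Adds q17.
Closure: {q1, q10, q11, q14, q15, q17, q2, q21, q27, q29, q30, q32, q34, q4, q5, q8} — 16 facts.

16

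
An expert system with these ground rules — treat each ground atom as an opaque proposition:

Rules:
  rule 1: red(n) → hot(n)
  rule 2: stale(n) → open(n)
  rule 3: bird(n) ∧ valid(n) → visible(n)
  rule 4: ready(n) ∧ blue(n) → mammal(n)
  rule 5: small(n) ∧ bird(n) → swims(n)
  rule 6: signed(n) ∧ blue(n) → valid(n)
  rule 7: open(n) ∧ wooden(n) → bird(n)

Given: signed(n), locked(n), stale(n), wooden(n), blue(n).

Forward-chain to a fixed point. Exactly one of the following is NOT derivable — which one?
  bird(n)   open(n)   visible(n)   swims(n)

swims(n)

Round 1: rule 2 [stale(n) → open(n)]; rule 6 [signed(n) ∧ blue(n) → valid(n)]. Adds open(n), valid(n).
Round 2: rule 7 [open(n) ∧ wooden(n) → bird(n)]. Adds bird(n).
Round 3: rule 3 [bird(n) ∧ valid(n) → visible(n)]. Adds visible(n).
Derived: bird(n) (round 2), visible(n) (round 3), open(n) (round 1). swims(n) never appears in any round.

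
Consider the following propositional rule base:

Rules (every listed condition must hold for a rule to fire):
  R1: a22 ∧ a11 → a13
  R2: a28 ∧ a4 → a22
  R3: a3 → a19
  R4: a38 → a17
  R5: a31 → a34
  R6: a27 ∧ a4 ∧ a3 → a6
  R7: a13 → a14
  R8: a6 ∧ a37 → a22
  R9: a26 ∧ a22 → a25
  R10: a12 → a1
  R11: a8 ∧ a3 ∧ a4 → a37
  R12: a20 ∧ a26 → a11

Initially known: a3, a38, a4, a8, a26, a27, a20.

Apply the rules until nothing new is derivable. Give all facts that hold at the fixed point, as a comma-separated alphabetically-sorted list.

Round 1 — R3, R4, R6, R11, R12, derive a19, a17, a6, a37, a11.
Round 2 — R8, derive a22.
Round 3 — R1, R9, derive a13, a25.
Round 4 — R7, derive a14.

a11, a13, a14, a17, a19, a20, a22, a25, a26, a27, a3, a37, a38, a4, a6, a8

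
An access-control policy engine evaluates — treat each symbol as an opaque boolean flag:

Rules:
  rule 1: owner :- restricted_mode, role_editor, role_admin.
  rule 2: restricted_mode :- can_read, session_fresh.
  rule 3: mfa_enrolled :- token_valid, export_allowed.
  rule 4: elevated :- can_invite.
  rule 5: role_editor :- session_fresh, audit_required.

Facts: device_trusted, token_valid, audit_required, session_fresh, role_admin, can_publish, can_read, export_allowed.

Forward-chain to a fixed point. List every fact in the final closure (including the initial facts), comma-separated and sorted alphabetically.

audit_required, can_publish, can_read, device_trusted, export_allowed, mfa_enrolled, owner, restricted_mode, role_admin, role_editor, session_fresh, token_valid

Round 1: rule 2 [restricted_mode :- can_read, session_fresh.]; rule 3 [mfa_enrolled :- token_valid, export_allowed.]; rule 5 [role_editor :- session_fresh, audit_required.]. New: restricted_mode, mfa_enrolled, role_editor.
Round 2: rule 1 [owner :- restricted_mode, role_editor, role_admin.]. New: owner.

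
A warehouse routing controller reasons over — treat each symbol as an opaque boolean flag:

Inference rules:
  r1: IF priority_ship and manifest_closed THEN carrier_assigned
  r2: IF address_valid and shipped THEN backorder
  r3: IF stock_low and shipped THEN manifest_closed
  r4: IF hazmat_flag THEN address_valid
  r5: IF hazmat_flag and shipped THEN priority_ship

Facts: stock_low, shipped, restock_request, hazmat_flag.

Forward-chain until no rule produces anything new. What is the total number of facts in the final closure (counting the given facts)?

9

Round 1: r3 [IF stock_low and shipped THEN manifest_closed]; r4 [IF hazmat_flag THEN address_valid]; r5 [IF hazmat_flag and shipped THEN priority_ship]. Adds manifest_closed, address_valid, priority_ship.
Round 2: r1 [IF priority_ship and manifest_closed THEN carrier_assigned]; r2 [IF address_valid and shipped THEN backorder]. Adds carrier_assigned, backorder.
Closure: {address_valid, backorder, carrier_assigned, hazmat_flag, manifest_closed, priority_ship, restock_request, shipped, stock_low} — 9 facts.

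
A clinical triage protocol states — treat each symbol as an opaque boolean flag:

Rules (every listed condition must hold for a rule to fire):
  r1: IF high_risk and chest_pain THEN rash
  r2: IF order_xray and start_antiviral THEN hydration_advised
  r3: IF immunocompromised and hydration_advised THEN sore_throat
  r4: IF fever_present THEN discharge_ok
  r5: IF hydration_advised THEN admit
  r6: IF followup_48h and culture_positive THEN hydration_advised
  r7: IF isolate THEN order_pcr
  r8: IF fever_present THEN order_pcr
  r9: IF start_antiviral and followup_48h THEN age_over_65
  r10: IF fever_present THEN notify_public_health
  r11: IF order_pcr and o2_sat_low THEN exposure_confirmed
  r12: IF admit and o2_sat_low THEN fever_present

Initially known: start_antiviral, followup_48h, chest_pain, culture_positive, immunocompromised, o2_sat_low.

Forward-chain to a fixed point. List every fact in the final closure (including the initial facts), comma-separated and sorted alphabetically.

Round 1: r6 [IF followup_48h and culture_positive THEN hydration_advised]; r9 [IF start_antiviral and followup_48h THEN age_over_65]. Adds hydration_advised, age_over_65.
Round 2: r3 [IF immunocompromised and hydration_advised THEN sore_throat]; r5 [IF hydration_advised THEN admit]. Adds sore_throat, admit.
Round 3: r12 [IF admit and o2_sat_low THEN fever_present]. Adds fever_present.
Round 4: r4 [IF fever_present THEN discharge_ok]; r8 [IF fever_present THEN order_pcr]; r10 [IF fever_present THEN notify_public_health]. Adds discharge_ok, order_pcr, notify_public_health.
Round 5: r11 [IF order_pcr and o2_sat_low THEN exposure_confirmed]. Adds exposure_confirmed.

admit, age_over_65, chest_pain, culture_positive, discharge_ok, exposure_confirmed, fever_present, followup_48h, hydration_advised, immunocompromised, notify_public_health, o2_sat_low, order_pcr, sore_throat, start_antiviral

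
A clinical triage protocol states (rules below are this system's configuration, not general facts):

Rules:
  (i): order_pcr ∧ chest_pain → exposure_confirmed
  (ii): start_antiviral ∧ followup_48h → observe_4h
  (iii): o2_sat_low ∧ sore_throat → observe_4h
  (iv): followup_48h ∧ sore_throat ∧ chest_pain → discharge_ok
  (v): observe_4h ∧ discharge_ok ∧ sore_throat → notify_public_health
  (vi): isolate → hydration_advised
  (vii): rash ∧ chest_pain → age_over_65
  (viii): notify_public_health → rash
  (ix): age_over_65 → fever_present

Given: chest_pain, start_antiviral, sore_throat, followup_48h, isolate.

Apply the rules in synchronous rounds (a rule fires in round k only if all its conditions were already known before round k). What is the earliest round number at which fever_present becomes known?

Round 1 — (ii), (iv), (vi), derive observe_4h, discharge_ok, hydration_advised.
Round 2 — (v), derive notify_public_health.
Round 3 — (viii), derive rash.
Round 4 — (vii), derive age_over_65.
Round 5 — (ix), derive fever_present.
fever_present first appears in round 5.

5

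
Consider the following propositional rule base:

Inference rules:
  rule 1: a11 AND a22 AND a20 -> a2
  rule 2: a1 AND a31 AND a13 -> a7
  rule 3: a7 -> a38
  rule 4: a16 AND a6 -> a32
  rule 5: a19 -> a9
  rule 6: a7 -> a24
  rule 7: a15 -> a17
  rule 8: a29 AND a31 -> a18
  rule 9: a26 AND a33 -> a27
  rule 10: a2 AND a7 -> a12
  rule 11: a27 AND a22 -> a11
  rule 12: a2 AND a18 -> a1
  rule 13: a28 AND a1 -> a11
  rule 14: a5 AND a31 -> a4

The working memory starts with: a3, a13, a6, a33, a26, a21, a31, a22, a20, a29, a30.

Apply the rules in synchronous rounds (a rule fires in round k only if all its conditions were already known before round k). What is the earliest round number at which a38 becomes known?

Round 1: rule 8 [a29 AND a31 -> a18]; rule 9 [a26 AND a33 -> a27]. Adds a18, a27.
Round 2: rule 11 [a27 AND a22 -> a11]. Adds a11.
Round 3: rule 1 [a11 AND a22 AND a20 -> a2]. Adds a2.
Round 4: rule 12 [a2 AND a18 -> a1]. Adds a1.
Round 5: rule 2 [a1 AND a31 AND a13 -> a7]. Adds a7.
Round 6: rule 3 [a7 -> a38]; rule 6 [a7 -> a24]; rule 10 [a2 AND a7 -> a12]. Adds a38, a24, a12.
a38 first appears in round 6.

6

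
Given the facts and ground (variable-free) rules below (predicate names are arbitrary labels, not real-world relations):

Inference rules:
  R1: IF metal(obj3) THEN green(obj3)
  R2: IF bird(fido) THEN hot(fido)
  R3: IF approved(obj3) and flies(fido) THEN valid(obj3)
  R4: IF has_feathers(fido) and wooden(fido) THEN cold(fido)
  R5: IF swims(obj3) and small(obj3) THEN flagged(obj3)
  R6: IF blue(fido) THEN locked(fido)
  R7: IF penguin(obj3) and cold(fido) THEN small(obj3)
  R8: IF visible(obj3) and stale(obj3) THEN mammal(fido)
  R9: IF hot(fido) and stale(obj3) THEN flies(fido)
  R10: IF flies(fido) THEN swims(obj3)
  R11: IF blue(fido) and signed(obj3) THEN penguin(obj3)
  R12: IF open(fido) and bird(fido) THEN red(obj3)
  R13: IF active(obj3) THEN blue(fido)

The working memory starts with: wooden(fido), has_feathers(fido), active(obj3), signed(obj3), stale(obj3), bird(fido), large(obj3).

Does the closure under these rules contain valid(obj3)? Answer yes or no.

no

Round 1: R2 [IF bird(fido) THEN hot(fido)]; R4 [IF has_feathers(fido) and wooden(fido) THEN cold(fido)]; R13 [IF active(obj3) THEN blue(fido)]. New: hot(fido), cold(fido), blue(fido).
Round 2: R6 [IF blue(fido) THEN locked(fido)]; R9 [IF hot(fido) and stale(obj3) THEN flies(fido)]; R11 [IF blue(fido) and signed(obj3) THEN penguin(obj3)]. New: locked(fido), flies(fido), penguin(obj3).
Round 3: R7 [IF penguin(obj3) and cold(fido) THEN small(obj3)]; R10 [IF flies(fido) THEN swims(obj3)]. New: small(obj3), swims(obj3).
Round 4: R5 [IF swims(obj3) and small(obj3) THEN flagged(obj3)]. New: flagged(obj3).
Fixed point reached. valid(obj3) is concluded only by R3; R3 needs approved(obj3) (never derived).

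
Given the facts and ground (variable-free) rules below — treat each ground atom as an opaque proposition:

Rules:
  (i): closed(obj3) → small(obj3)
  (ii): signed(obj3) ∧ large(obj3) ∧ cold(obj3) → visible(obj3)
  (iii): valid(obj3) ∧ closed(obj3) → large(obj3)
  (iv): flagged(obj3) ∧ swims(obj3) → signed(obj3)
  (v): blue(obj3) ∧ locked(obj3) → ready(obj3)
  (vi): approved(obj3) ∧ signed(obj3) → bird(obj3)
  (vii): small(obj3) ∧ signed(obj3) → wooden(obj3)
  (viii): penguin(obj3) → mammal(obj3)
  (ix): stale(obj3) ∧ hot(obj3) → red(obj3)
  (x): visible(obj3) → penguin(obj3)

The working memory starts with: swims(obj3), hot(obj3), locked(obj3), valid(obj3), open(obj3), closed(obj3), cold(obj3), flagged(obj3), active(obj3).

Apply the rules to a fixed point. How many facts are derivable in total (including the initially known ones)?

16

Round 1: (i) [closed(obj3) → small(obj3)]; (iii) [valid(obj3) ∧ closed(obj3) → large(obj3)]; (iv) [flagged(obj3) ∧ swims(obj3) → signed(obj3)]. Adds small(obj3), large(obj3), signed(obj3).
Round 2: (ii) [signed(obj3) ∧ large(obj3) ∧ cold(obj3) → visible(obj3)]; (vii) [small(obj3) ∧ signed(obj3) → wooden(obj3)]. Adds visible(obj3), wooden(obj3).
Round 3: (x) [visible(obj3) → penguin(obj3)]. Adds penguin(obj3).
Round 4: (viii) [penguin(obj3) → mammal(obj3)]. Adds mammal(obj3).
Closure: {active(obj3), closed(obj3), cold(obj3), flagged(obj3), hot(obj3), large(obj3), locked(obj3), mammal(obj3), open(obj3), penguin(obj3), signed(obj3), small(obj3), swims(obj3), valid(obj3), visible(obj3), wooden(obj3)} — 16 facts.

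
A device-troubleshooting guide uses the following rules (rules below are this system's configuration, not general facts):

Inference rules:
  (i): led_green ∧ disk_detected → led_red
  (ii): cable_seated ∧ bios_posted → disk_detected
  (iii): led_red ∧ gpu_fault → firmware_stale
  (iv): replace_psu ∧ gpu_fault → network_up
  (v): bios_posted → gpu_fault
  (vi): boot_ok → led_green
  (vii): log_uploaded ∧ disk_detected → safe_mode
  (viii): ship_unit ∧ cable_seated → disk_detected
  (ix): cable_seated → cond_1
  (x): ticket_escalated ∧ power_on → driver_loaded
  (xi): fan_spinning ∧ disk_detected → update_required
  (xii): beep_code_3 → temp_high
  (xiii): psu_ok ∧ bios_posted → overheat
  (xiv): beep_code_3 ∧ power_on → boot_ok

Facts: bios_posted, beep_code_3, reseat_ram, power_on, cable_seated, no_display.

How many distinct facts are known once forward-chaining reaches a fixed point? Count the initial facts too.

Round 1: (ii) [cable_seated ∧ bios_posted → disk_detected]; (v) [bios_posted → gpu_fault]; (ix) [cable_seated → cond_1]; (xii) [beep_code_3 → temp_high]; (xiv) [beep_code_3 ∧ power_on → boot_ok]. Adds disk_detected, gpu_fault, cond_1, temp_high, boot_ok.
Round 2: (vi) [boot_ok → led_green]. Adds led_green.
Round 3: (i) [led_green ∧ disk_detected → led_red]. Adds led_red.
Round 4: (iii) [led_red ∧ gpu_fault → firmware_stale]. Adds firmware_stale.
Closure: {beep_code_3, bios_posted, boot_ok, cable_seated, cond_1, disk_detected, firmware_stale, gpu_fault, led_green, led_red, no_display, power_on, reseat_ram, temp_high} — 14 facts.

14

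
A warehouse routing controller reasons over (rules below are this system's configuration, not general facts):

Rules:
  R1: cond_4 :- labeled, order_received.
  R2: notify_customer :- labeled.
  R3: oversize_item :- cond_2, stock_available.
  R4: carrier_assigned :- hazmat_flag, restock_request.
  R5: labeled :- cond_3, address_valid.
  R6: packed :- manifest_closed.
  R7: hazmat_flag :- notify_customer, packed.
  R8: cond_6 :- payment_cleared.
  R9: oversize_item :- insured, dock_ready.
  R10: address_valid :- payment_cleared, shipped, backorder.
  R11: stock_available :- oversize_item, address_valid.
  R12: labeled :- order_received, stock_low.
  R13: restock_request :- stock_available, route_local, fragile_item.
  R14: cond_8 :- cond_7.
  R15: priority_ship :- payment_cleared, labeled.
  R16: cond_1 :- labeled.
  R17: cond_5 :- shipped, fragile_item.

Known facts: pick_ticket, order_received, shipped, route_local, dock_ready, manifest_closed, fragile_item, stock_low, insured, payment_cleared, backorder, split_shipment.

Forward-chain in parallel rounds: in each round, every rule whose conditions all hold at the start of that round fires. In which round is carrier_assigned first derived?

Round 1: R6 [packed :- manifest_closed.]; R8 [cond_6 :- payment_cleared.]; R9 [oversize_item :- insured, dock_ready.]; R10 [address_valid :- payment_cleared, shipped, backorder.]; R12 [labeled :- order_received, stock_low.]; R17 [cond_5 :- shipped, fragile_item.]. Adds packed, cond_6, oversize_item, address_valid, labeled, cond_5.
Round 2: R1 [cond_4 :- labeled, order_received.]; R2 [notify_customer :- labeled.]; R11 [stock_available :- oversize_item, address_valid.]; R15 [priority_ship :- payment_cleared, labeled.]; R16 [cond_1 :- labeled.]. Adds cond_4, notify_customer, stock_available, priority_ship, cond_1.
Round 3: R7 [hazmat_flag :- notify_customer, packed.]; R13 [restock_request :- stock_available, route_local, fragile_item.]. Adds hazmat_flag, restock_request.
Round 4: R4 [carrier_assigned :- hazmat_flag, restock_request.]. Adds carrier_assigned.
carrier_assigned first appears in round 4.

4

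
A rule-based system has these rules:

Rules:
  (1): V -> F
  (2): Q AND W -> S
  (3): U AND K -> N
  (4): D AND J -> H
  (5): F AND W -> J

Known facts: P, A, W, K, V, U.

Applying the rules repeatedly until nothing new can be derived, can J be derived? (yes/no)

yes

Round 1 — (1), (3), derive F, N.
Round 2 — (5), derive J.
J appears in round 2, so it is derivable.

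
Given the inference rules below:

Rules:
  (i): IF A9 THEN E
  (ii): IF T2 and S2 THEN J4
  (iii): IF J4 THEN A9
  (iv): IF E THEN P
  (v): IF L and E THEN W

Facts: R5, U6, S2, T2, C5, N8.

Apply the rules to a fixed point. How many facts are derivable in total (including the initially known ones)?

Round 1: (ii) [IF T2 and S2 THEN J4]. Adds J4.
Round 2: (iii) [IF J4 THEN A9]. Adds A9.
Round 3: (i) [IF A9 THEN E]. Adds E.
Round 4: (iv) [IF E THEN P]. Adds P.
Closure: {A9, C5, E, J4, N8, P, R5, S2, T2, U6} — 10 facts.

10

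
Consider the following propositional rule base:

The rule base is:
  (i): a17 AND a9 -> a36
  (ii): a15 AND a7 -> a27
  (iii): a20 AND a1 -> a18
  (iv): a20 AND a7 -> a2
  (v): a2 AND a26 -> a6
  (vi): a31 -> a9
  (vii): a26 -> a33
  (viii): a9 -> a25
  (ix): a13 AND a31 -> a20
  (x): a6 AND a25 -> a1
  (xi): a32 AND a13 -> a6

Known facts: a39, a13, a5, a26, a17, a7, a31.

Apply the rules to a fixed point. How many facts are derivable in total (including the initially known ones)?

Round 1 — (vi), (vii), (ix), derive a9, a33, a20.
Round 2 — (i), (iv), (viii), derive a36, a2, a25.
Round 3 — (v), derive a6.
Round 4 — (x), derive a1.
Round 5 — (iii), derive a18.
Closure: {a1, a13, a17, a18, a2, a20, a25, a26, a31, a33, a36, a39, a5, a6, a7, a9} — 16 facts.

16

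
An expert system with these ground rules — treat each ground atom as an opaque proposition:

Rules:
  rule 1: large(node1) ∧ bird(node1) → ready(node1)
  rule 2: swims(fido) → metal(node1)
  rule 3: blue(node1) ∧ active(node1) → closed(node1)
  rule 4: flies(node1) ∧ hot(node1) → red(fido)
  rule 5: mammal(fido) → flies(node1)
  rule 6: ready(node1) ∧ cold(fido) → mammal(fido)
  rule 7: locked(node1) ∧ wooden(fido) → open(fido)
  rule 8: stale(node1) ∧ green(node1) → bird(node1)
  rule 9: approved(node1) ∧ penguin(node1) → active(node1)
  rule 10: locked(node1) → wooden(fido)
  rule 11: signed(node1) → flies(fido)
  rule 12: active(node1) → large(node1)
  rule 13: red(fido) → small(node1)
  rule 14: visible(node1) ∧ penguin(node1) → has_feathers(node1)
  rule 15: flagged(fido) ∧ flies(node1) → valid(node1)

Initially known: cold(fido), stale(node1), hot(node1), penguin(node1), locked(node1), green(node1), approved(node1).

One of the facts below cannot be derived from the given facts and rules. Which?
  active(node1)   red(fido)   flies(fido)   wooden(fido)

flies(fido)

Round 1: rule 8 [stale(node1) ∧ green(node1) → bird(node1)]; rule 9 [approved(node1) ∧ penguin(node1) → active(node1)]; rule 10 [locked(node1) → wooden(fido)]. New: bird(node1), active(node1), wooden(fido).
Round 2: rule 7 [locked(node1) ∧ wooden(fido) → open(fido)]; rule 12 [active(node1) → large(node1)]. New: open(fido), large(node1).
Round 3: rule 1 [large(node1) ∧ bird(node1) → ready(node1)]. New: ready(node1).
Round 4: rule 6 [ready(node1) ∧ cold(fido) → mammal(fido)]. New: mammal(fido).
Round 5: rule 5 [mammal(fido) → flies(node1)]. New: flies(node1).
Round 6: rule 4 [flies(node1) ∧ hot(node1) → red(fido)]. New: red(fido).
Round 7: rule 13 [red(fido) → small(node1)]. New: small(node1).
Derived: wooden(fido) (round 1), active(node1) (round 1), red(fido) (round 6). flies(fido) never appears in any round.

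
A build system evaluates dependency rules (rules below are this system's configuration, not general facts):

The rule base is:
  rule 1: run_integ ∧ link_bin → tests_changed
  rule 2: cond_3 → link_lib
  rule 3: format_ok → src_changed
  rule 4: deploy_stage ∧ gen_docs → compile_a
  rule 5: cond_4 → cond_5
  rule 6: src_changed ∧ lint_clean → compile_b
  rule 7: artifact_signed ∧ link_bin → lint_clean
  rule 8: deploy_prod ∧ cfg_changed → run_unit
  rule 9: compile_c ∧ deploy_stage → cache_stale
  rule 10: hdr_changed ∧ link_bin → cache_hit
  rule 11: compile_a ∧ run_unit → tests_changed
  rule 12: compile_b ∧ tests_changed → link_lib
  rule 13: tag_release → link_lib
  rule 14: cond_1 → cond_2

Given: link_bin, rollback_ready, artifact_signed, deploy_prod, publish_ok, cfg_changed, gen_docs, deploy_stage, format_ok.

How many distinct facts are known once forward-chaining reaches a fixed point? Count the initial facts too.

[1] rule 3 [format_ok → src_changed]; rule 4 [deploy_stage ∧ gen_docs → compile_a]; rule 7 [artifact_signed ∧ link_bin → lint_clean]; rule 8 [deploy_prod ∧ cfg_changed → run_unit]. ⇒ new: src_changed, compile_a, lint_clean, run_unit.
[2] rule 6 [src_changed ∧ lint_clean → compile_b]; rule 11 [compile_a ∧ run_unit → tests_changed]. ⇒ new: compile_b, tests_changed.
[3] rule 12 [compile_b ∧ tests_changed → link_lib]. ⇒ new: link_lib.
Closure: {artifact_signed, cfg_changed, compile_a, compile_b, deploy_prod, deploy_stage, format_ok, gen_docs, link_bin, link_lib, lint_clean, publish_ok, rollback_ready, run_unit, src_changed, tests_changed} — 16 facts.

16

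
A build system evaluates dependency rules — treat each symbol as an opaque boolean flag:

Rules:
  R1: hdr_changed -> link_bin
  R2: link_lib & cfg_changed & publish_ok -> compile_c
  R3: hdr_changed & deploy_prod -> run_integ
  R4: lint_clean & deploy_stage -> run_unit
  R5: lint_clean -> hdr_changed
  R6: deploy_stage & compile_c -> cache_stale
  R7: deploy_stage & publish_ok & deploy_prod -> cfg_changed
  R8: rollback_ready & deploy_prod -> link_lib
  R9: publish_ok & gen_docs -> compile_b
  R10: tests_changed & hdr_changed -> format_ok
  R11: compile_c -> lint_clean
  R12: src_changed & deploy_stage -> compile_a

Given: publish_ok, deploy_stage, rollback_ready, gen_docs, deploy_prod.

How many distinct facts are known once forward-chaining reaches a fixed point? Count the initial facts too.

Round 1: R7 [deploy_stage & publish_ok & deploy_prod -> cfg_changed]; R8 [rollback_ready & deploy_prod -> link_lib]; R9 [publish_ok & gen_docs -> compile_b]. Adds cfg_changed, link_lib, compile_b.
Round 2: R2 [link_lib & cfg_changed & publish_ok -> compile_c]. Adds compile_c.
Round 3: R6 [deploy_stage & compile_c -> cache_stale]; R11 [compile_c -> lint_clean]. Adds cache_stale, lint_clean.
Round 4: R4 [lint_clean & deploy_stage -> run_unit]; R5 [lint_clean -> hdr_changed]. Adds run_unit, hdr_changed.
Round 5: R1 [hdr_changed -> link_bin]; R3 [hdr_changed & deploy_prod -> run_integ]. Adds link_bin, run_integ.
Closure: {cache_stale, cfg_changed, compile_b, compile_c, deploy_prod, deploy_stage, gen_docs, hdr_changed, link_bin, link_lib, lint_clean, publish_ok, rollback_ready, run_integ, run_unit} — 15 facts.

15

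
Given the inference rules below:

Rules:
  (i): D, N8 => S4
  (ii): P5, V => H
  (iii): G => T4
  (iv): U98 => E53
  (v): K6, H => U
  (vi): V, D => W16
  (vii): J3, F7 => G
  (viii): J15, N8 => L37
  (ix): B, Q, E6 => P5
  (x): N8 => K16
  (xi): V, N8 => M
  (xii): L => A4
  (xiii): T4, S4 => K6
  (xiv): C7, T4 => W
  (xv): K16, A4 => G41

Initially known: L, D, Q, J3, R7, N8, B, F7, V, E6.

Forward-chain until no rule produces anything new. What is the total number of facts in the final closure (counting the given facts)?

Round 1: (i) [D, N8 => S4]; (vi) [V, D => W16]; (vii) [J3, F7 => G]; (ix) [B, Q, E6 => P5]; (x) [N8 => K16]; (xi) [V, N8 => M]; (xii) [L => A4]. Adds S4, W16, G, P5, K16, M, A4.
Round 2: (ii) [P5, V => H]; (iii) [G => T4]; (xv) [K16, A4 => G41]. Adds H, T4, G41.
Round 3: (xiii) [T4, S4 => K6]. Adds K6.
Round 4: (v) [K6, H => U]. Adds U.
Closure: {A4, B, D, E6, F7, G, G41, H, J3, K16, K6, L, M, N8, P5, Q, R7, S4, T4, U, V, W16} — 22 facts.

22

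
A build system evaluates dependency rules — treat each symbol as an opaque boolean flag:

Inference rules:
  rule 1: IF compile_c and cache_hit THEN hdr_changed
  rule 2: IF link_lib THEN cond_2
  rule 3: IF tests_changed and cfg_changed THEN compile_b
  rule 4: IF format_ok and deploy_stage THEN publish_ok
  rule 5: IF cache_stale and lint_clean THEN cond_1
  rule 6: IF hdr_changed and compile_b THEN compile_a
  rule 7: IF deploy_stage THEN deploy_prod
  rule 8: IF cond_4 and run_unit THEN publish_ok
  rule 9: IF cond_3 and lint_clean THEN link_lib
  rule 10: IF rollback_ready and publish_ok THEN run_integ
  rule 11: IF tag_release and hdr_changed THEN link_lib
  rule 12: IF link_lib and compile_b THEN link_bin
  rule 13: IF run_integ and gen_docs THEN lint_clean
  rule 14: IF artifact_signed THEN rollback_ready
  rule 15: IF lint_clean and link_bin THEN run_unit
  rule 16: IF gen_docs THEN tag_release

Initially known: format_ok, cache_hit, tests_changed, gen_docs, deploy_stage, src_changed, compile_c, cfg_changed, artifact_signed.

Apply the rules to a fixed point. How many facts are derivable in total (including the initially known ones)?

Round 1 fires rule 1, rule 3, rule 4, rule 7, rule 14, rule 16, giving hdr_changed, compile_b, publish_ok, deploy_prod, rollback_ready, tag_release.
Round 2 fires rule 6, rule 10, rule 11, giving compile_a, run_integ, link_lib.
Round 3 fires rule 2, rule 12, rule 13, giving cond_2, link_bin, lint_clean.
Round 4 fires rule 15, giving run_unit.
Closure: {artifact_signed, cache_hit, cfg_changed, compile_a, compile_b, compile_c, cond_2, deploy_prod, deploy_stage, format_ok, gen_docs, hdr_changed, link_bin, link_lib, lint_clean, publish_ok, rollback_ready, run_integ, run_unit, src_changed, tag_release, tests_changed} — 22 facts.

22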